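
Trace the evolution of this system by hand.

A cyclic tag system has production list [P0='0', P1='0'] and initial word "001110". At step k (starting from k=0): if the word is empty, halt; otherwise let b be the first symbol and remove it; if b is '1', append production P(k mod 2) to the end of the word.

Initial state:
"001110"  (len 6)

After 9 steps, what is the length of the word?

0

t=0: "001110"  (len 6)
t=1: "01110"  (len 5)
t=2: "1110"  (len 4)
t=3: "1100"  (len 4)
t=4: "1000"  (len 4)
t=5: "0000"  (len 4)
t=6: "000"  (len 3)
t=7: "00"  (len 2)
t=8: "0"  (len 1)
t=9: (halted — word empty)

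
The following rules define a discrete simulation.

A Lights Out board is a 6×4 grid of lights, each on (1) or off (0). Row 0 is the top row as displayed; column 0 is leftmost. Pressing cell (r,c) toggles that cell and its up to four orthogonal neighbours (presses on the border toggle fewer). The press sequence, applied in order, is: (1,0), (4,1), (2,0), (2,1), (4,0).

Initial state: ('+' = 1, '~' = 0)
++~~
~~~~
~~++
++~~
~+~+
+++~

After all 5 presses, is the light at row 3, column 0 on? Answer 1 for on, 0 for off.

1

step 0: ++~~
~~~~
~~++
++~~
~+~+
+++~
step 1: ~+~~
++~~
+~++
++~~
~+~+
+++~
step 2: ~+~~
++~~
+~++
+~~~
+~++
+~+~
step 3: ~+~~
~+~~
~+++
~~~~
+~++
+~+~
step 4: ~+~~
~~~~
+~~+
~+~~
+~++
+~+~
step 5: ~+~~
~~~~
+~~+
++~~
~+++
~~+~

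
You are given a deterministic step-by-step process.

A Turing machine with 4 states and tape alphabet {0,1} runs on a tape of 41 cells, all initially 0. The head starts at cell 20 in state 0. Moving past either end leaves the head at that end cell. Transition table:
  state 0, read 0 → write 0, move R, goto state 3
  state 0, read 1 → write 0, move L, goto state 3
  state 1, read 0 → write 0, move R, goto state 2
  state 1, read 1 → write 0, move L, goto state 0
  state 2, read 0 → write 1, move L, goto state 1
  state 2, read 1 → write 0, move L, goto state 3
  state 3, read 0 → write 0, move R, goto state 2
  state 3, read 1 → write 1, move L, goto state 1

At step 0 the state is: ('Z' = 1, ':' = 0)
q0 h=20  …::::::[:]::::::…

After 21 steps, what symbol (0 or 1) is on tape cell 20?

0

gen 0: q0 h=20  …::::::[:]::::::…
gen 1: q3 h=21  …::::::[:]::::::…
gen 2: q2 h=22  …::::::[:]::::::…
gen 3: q1 h=21  …::::::[:]Z:::::…
gen 4: q2 h=22  …::::::[Z]::::::…
gen 5: q3 h=21  …::::::[:]::::::…
gen 6: q2 h=22  …::::::[:]::::::…
gen 7: q1 h=21  …::::::[:]Z:::::…
gen 8: q2 h=22  …::::::[Z]::::::…
gen 9: q3 h=21  …::::::[:]::::::…
gen 10: q2 h=22  …::::::[:]::::::…
gen 11: q1 h=21  …::::::[:]Z:::::…
gen 12: q2 h=22  …::::::[Z]::::::…
gen 13: q3 h=21  …::::::[:]::::::…
gen 14: q2 h=22  …::::::[:]::::::…
gen 15: q1 h=21  …::::::[:]Z:::::…
gen 16: q2 h=22  …::::::[Z]::::::…
gen 17: q3 h=21  …::::::[:]::::::…
gen 18: q2 h=22  …::::::[:]::::::…
gen 19: q1 h=21  …::::::[:]Z:::::…
gen 20: q2 h=22  …::::::[Z]::::::…
gen 21: q3 h=21  …::::::[:]::::::…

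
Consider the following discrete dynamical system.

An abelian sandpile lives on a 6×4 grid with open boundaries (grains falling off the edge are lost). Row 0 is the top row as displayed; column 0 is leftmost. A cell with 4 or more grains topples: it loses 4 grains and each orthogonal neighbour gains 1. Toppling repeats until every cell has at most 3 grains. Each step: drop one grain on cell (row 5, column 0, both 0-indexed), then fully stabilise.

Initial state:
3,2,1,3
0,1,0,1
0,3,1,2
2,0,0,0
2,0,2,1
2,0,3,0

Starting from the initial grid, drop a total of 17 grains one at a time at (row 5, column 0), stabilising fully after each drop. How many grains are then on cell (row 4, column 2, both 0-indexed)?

[0] 3,2,1,3
0,1,0,1
0,3,1,2
2,0,0,0
2,0,2,1
2,0,3,0
[1] 3,2,1,3
0,1,0,1
0,3,1,2
2,0,0,0
2,0,2,1
3,0,3,0
[2] 3,2,1,3
0,1,0,1
0,3,1,2
2,0,0,0
3,0,2,1
0,1,3,0
[3] 3,2,1,3
0,1,0,1
0,3,1,2
2,0,0,0
3,0,2,1
1,1,3,0
[4] 3,2,1,3
0,1,0,1
0,3,1,2
2,0,0,0
3,0,2,1
2,1,3,0
[5] 3,2,1,3
0,1,0,1
0,3,1,2
2,0,0,0
3,0,2,1
3,1,3,0
[6] 3,2,1,3
0,1,0,1
0,3,1,2
3,0,0,0
0,1,2,1
1,2,3,0
[7] 3,2,1,3
0,1,0,1
0,3,1,2
3,0,0,0
0,1,2,1
2,2,3,0
[8] 3,2,1,3
0,1,0,1
0,3,1,2
3,0,0,0
0,1,2,1
3,2,3,0
[9] 3,2,1,3
0,1,0,1
0,3,1,2
3,0,0,0
1,1,2,1
0,3,3,0
[10] 3,2,1,3
0,1,0,1
0,3,1,2
3,0,0,0
1,1,2,1
1,3,3,0
[11] 3,2,1,3
0,1,0,1
0,3,1,2
3,0,0,0
1,1,2,1
2,3,3,0
[12] 3,2,1,3
0,1,0,1
0,3,1,2
3,0,0,0
1,1,2,1
3,3,3,0
[13] 3,2,1,3
0,1,0,1
0,3,1,2
3,0,0,0
2,2,3,1
1,1,0,1
[14] 3,2,1,3
0,1,0,1
0,3,1,2
3,0,0,0
2,2,3,1
2,1,0,1
[15] 3,2,1,3
0,1,0,1
0,3,1,2
3,0,0,0
2,2,3,1
3,1,0,1
[16] 3,2,1,3
0,1,0,1
0,3,1,2
3,0,0,0
3,2,3,1
0,2,0,1
[17] 3,2,1,3
0,1,0,1
0,3,1,2
3,0,0,0
3,2,3,1
1,2,0,1

3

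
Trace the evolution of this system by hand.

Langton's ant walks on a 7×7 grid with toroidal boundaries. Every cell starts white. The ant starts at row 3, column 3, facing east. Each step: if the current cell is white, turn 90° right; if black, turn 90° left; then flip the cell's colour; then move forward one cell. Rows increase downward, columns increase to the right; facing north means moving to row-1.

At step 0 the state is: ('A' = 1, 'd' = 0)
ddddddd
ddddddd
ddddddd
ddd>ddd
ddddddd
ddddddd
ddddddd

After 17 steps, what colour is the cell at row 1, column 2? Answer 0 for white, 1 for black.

1

k=0  ddddddd
ddddddd
ddddddd
ddd>ddd
ddddddd
ddddddd
ddddddd
k=1  ddddddd
ddddddd
ddddddd
dddAddd
dddvddd
ddddddd
ddddddd
k=2  ddddddd
ddddddd
ddddddd
dddAddd
dd<Addd
ddddddd
ddddddd
k=3  ddddddd
ddddddd
ddddddd
dd^Addd
ddAAddd
ddddddd
ddddddd
k=4  ddddddd
ddddddd
ddddddd
ddA>ddd
ddAAddd
ddddddd
ddddddd
k=5  ddddddd
ddddddd
ddd^ddd
ddAdddd
ddAAddd
ddddddd
ddddddd
k=6  ddddddd
ddddddd
dddA>dd
ddAdddd
ddAAddd
ddddddd
ddddddd
k=7  ddddddd
ddddddd
dddAAdd
ddAdvdd
ddAAddd
ddddddd
ddddddd
k=8  ddddddd
ddddddd
dddAAdd
ddA<Add
ddAAddd
ddddddd
ddddddd
k=9  ddddddd
ddddddd
ddd^Add
ddAAAdd
ddAAddd
ddddddd
ddddddd
k=10  ddddddd
ddddddd
dd<dAdd
ddAAAdd
ddAAddd
ddddddd
ddddddd
k=11  ddddddd
dd^dddd
ddAdAdd
ddAAAdd
ddAAddd
ddddddd
ddddddd
k=12  ddddddd
ddA>ddd
ddAdAdd
ddAAAdd
ddAAddd
ddddddd
ddddddd
k=13  ddddddd
ddAAddd
ddAvAdd
ddAAAdd
ddAAddd
ddddddd
ddddddd
k=14  ddddddd
ddAAddd
dd<AAdd
ddAAAdd
ddAAddd
ddddddd
ddddddd
k=15  ddddddd
ddAAddd
dddAAdd
ddvAAdd
ddAAddd
ddddddd
ddddddd
k=16  ddddddd
ddAAddd
dddAAdd
ddd>Add
ddAAddd
ddddddd
ddddddd
k=17  ddddddd
ddAAddd
ddd^Add
ddddAdd
ddAAddd
ddddddd
ddddddd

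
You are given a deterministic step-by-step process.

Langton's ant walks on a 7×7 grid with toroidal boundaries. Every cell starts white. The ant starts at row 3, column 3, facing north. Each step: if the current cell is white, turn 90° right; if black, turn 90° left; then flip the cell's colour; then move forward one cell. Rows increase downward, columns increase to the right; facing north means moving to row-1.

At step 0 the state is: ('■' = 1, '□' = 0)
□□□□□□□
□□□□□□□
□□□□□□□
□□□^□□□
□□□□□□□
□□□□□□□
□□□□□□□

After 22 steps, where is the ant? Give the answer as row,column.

gen 0: □□□□□□□
□□□□□□□
□□□□□□□
□□□^□□□
□□□□□□□
□□□□□□□
□□□□□□□
gen 1: □□□□□□□
□□□□□□□
□□□□□□□
□□□■>□□
□□□□□□□
□□□□□□□
□□□□□□□
gen 2: □□□□□□□
□□□□□□□
□□□□□□□
□□□■■□□
□□□□v□□
□□□□□□□
□□□□□□□
gen 3: □□□□□□□
□□□□□□□
□□□□□□□
□□□■■□□
□□□<■□□
□□□□□□□
□□□□□□□
gen 4: □□□□□□□
□□□□□□□
□□□□□□□
□□□^■□□
□□□■■□□
□□□□□□□
□□□□□□□
gen 5: □□□□□□□
□□□□□□□
□□□□□□□
□□<□■□□
□□□■■□□
□□□□□□□
□□□□□□□
gen 6: □□□□□□□
□□□□□□□
□□^□□□□
□□■□■□□
□□□■■□□
□□□□□□□
□□□□□□□
gen 7: □□□□□□□
□□□□□□□
□□■>□□□
□□■□■□□
□□□■■□□
□□□□□□□
□□□□□□□
gen 8: □□□□□□□
□□□□□□□
□□■■□□□
□□■v■□□
□□□■■□□
□□□□□□□
□□□□□□□
gen 9: □□□□□□□
□□□□□□□
□□■■□□□
□□<■■□□
□□□■■□□
□□□□□□□
□□□□□□□
gen 10: □□□□□□□
□□□□□□□
□□■■□□□
□□□■■□□
□□v■■□□
□□□□□□□
□□□□□□□
gen 11: □□□□□□□
□□□□□□□
□□■■□□□
□□□■■□□
□<■■■□□
□□□□□□□
□□□□□□□
gen 12: □□□□□□□
□□□□□□□
□□■■□□□
□^□■■□□
□■■■■□□
□□□□□□□
□□□□□□□
gen 13: □□□□□□□
□□□□□□□
□□■■□□□
□■>■■□□
□■■■■□□
□□□□□□□
□□□□□□□
gen 14: □□□□□□□
□□□□□□□
□□■■□□□
□■■■■□□
□■v■■□□
□□□□□□□
□□□□□□□
gen 15: □□□□□□□
□□□□□□□
□□■■□□□
□■■■■□□
□■□>■□□
□□□□□□□
□□□□□□□
gen 16: □□□□□□□
□□□□□□□
□□■■□□□
□■■^■□□
□■□□■□□
□□□□□□□
□□□□□□□
gen 17: □□□□□□□
□□□□□□□
□□■■□□□
□■<□■□□
□■□□■□□
□□□□□□□
□□□□□□□
gen 18: □□□□□□□
□□□□□□□
□□■■□□□
□■□□■□□
□■v□■□□
□□□□□□□
□□□□□□□
gen 19: □□□□□□□
□□□□□□□
□□■■□□□
□■□□■□□
□<■□■□□
□□□□□□□
□□□□□□□
gen 20: □□□□□□□
□□□□□□□
□□■■□□□
□■□□■□□
□□■□■□□
□v□□□□□
□□□□□□□
gen 21: □□□□□□□
□□□□□□□
□□■■□□□
□■□□■□□
□□■□■□□
<■□□□□□
□□□□□□□
gen 22: □□□□□□□
□□□□□□□
□□■■□□□
□■□□■□□
^□■□■□□
■■□□□□□
□□□□□□□

4,0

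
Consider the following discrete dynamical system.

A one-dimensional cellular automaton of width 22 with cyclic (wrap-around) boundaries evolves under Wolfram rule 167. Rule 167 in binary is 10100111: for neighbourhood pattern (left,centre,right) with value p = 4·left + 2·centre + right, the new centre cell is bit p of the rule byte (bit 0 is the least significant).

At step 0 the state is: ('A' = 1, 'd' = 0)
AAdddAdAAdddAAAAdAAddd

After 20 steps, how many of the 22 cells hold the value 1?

gen 0: AAdddAdAAdddAAAAdAAddd
gen 1: dddAAAAdddAAdAAdAdddAA
gen 2: dAAdAAddAAddAddAAdAAdd
gen 3: AddAdddAdddAAdAddAdddA
gen 4: ddAAdAAAdAAddAAdAAdAAd
gen 5: AAddAdAdAdddAddAddAddd
gen 6: dddAAAAAAdAAAdAAdAAdAA
gen 7: dAAdAAAAdAdAdAddAddAdd
gen 8: AddAdAAdAAAAAAdAAdAAdA
gen 9: ddAAAddAdAAAAdAddAddAd
gen 10: AAdAddAAAdAAdAAdAAdAAd
gen 11: ddAAdAdAdAddAddAddAddA
gen 12: dAddAAAAAAdAAdAAdAAdAA
gen 13: AAdAdAAAAdAddAddAddAdd
gen 14: ddAAAdAAdAAdAAdAAdAAdA
gen 15: dAdAdAddAddAddAddAddAA
gen 16: AAAAAAdAAdAAdAAdAAdAdd
gen 17: dAAAAdAddAddAddAddAAdA
gen 18: AdAAdAAdAAdAAdAAdAddAA
gen 19: dAddAddAddAddAddAAdAdA
gen 20: AAdAAdAAdAAdAAdAddAAAA

15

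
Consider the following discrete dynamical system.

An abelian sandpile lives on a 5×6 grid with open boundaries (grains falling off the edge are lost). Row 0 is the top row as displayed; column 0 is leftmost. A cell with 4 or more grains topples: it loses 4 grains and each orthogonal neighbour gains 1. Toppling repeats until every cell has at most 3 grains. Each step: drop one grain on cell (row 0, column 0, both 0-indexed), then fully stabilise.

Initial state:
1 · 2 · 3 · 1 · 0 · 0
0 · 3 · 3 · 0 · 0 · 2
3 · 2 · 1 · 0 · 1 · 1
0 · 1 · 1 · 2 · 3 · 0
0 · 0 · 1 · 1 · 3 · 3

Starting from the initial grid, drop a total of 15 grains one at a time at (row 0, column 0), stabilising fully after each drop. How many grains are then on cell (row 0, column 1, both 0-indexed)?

1

k=0  1 · 2 · 3 · 1 · 0 · 0
0 · 3 · 3 · 0 · 0 · 2
3 · 2 · 1 · 0 · 1 · 1
0 · 1 · 1 · 2 · 3 · 0
0 · 0 · 1 · 1 · 3 · 3
k=1  2 · 2 · 3 · 1 · 0 · 0
0 · 3 · 3 · 0 · 0 · 2
3 · 2 · 1 · 0 · 1 · 1
0 · 1 · 1 · 2 · 3 · 0
0 · 0 · 1 · 1 · 3 · 3
k=2  3 · 2 · 3 · 1 · 0 · 0
0 · 3 · 3 · 0 · 0 · 2
3 · 2 · 1 · 0 · 1 · 1
0 · 1 · 1 · 2 · 3 · 0
0 · 0 · 1 · 1 · 3 · 3
k=3  0 · 3 · 3 · 1 · 0 · 0
1 · 3 · 3 · 0 · 0 · 2
3 · 2 · 1 · 0 · 1 · 1
0 · 1 · 1 · 2 · 3 · 0
0 · 0 · 1 · 1 · 3 · 3
k=4  1 · 3 · 3 · 1 · 0 · 0
1 · 3 · 3 · 0 · 0 · 2
3 · 2 · 1 · 0 · 1 · 1
0 · 1 · 1 · 2 · 3 · 0
0 · 0 · 1 · 1 · 3 · 3
k=5  2 · 3 · 3 · 1 · 0 · 0
1 · 3 · 3 · 0 · 0 · 2
3 · 2 · 1 · 0 · 1 · 1
0 · 1 · 1 · 2 · 3 · 0
0 · 0 · 1 · 1 · 3 · 3
k=6  3 · 3 · 3 · 1 · 0 · 0
1 · 3 · 3 · 0 · 0 · 2
3 · 2 · 1 · 0 · 1 · 1
0 · 1 · 1 · 2 · 3 · 0
0 · 0 · 1 · 1 · 3 · 3
k=7  1 · 2 · 1 · 2 · 0 · 0
3 · 1 · 1 · 1 · 0 · 2
3 · 3 · 2 · 0 · 1 · 1
0 · 1 · 1 · 2 · 3 · 0
0 · 0 · 1 · 1 · 3 · 3
k=8  2 · 2 · 1 · 2 · 0 · 0
3 · 1 · 1 · 1 · 0 · 2
3 · 3 · 2 · 0 · 1 · 1
0 · 1 · 1 · 2 · 3 · 0
0 · 0 · 1 · 1 · 3 · 3
k=9  3 · 2 · 1 · 2 · 0 · 0
3 · 1 · 1 · 1 · 0 · 2
3 · 3 · 2 · 0 · 1 · 1
0 · 1 · 1 · 2 · 3 · 0
0 · 0 · 1 · 1 · 3 · 3
k=10  1 · 3 · 1 · 2 · 0 · 0
1 · 3 · 1 · 1 · 0 · 2
1 · 0 · 3 · 0 · 1 · 1
1 · 2 · 1 · 2 · 3 · 0
0 · 0 · 1 · 1 · 3 · 3
k=11  2 · 3 · 1 · 2 · 0 · 0
1 · 3 · 1 · 1 · 0 · 2
1 · 0 · 3 · 0 · 1 · 1
1 · 2 · 1 · 2 · 3 · 0
0 · 0 · 1 · 1 · 3 · 3
k=12  3 · 3 · 1 · 2 · 0 · 0
1 · 3 · 1 · 1 · 0 · 2
1 · 0 · 3 · 0 · 1 · 1
1 · 2 · 1 · 2 · 3 · 0
0 · 0 · 1 · 1 · 3 · 3
k=13  1 · 1 · 2 · 2 · 0 · 0
3 · 0 · 2 · 1 · 0 · 2
1 · 1 · 3 · 0 · 1 · 1
1 · 2 · 1 · 2 · 3 · 0
0 · 0 · 1 · 1 · 3 · 3
k=14  2 · 1 · 2 · 2 · 0 · 0
3 · 0 · 2 · 1 · 0 · 2
1 · 1 · 3 · 0 · 1 · 1
1 · 2 · 1 · 2 · 3 · 0
0 · 0 · 1 · 1 · 3 · 3
k=15  3 · 1 · 2 · 2 · 0 · 0
3 · 0 · 2 · 1 · 0 · 2
1 · 1 · 3 · 0 · 1 · 1
1 · 2 · 1 · 2 · 3 · 0
0 · 0 · 1 · 1 · 3 · 3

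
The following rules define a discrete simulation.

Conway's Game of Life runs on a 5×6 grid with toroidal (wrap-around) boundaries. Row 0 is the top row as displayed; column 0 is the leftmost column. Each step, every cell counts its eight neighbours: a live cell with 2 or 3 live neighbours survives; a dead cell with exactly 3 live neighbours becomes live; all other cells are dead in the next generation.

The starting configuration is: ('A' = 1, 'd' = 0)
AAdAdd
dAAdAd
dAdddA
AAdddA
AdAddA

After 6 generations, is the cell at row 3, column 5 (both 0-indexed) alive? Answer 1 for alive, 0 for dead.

0) AAdAdd
dAAdAd
dAdddA
AAdddA
AdAddA
1) dddAAd
dddAAA
ddddAA
ddAdAd
ddAdAd
2) ddAddd
dddddd
dddddd
ddddAd
ddAdAA
3) dddAdd
dddddd
dddddd
dddAAA
ddddAA
4) ddddAd
dddddd
ddddAd
dddAdA
dddddA
5) dddddd
dddddd
ddddAd
dddddA
dddddA
6) dddddd
dddddd
dddddd
ddddAA
dddddd

1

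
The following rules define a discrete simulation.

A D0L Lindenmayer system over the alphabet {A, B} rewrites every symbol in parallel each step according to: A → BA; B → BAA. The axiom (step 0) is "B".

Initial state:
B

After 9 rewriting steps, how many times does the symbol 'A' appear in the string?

1970

0) B
1) BAA
2) BAABABA
3) BAABABABAABABAABA
4) BAABABABAABABAABABAABABABAABABAABABABAABA
5) BAABABABAABABAABABAABABABAABABAABABABAABABAABABABAABABAABABAABABABAABABAABABABAABABAABABAABABABAABA
6) BAABABABAABABAABABAABABABAABABAABABABAABABAABABABAABABAABA…BAABABAABABABAABABAABABABAABABAABABABAABABAABABAABABABAABA  (len 239)
7) BAABABABAABABAABABAABABABAABABAABABABAABABAABABABAABABAABA…BAABABAABABABAABABAABABABAABABAABABABAABABAABABAABABABAABA  (len 577)
8) BAABABABAABABAABABAABABABAABABAABABABAABABAABABABAABABAABA…BAABABAABABABAABABAABABABAABABAABABABAABABAABABAABABABAABA  (len 1393)
9) BAABABABAABABAABABAABABABAABABAABABABAABABAABABABAABABAABA…BAABABAABABABAABABAABABABAABABAABABABAABABAABABAABABABAABA  (len 3363)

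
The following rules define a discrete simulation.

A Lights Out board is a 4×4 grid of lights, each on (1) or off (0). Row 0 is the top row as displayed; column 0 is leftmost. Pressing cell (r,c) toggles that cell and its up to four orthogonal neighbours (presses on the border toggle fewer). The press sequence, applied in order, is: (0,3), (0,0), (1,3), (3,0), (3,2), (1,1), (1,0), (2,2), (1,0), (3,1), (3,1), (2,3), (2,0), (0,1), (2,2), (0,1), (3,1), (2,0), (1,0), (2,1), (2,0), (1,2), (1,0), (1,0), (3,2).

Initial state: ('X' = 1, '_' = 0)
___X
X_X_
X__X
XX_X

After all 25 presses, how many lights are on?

step 0: ___X
X_X_
X__X
XX_X
step 1: __X_
X_XX
X__X
XX_X
step 2: XXX_
__XX
X__X
XX_X
step 3: XXXX
____
X___
XX_X
step 4: XXXX
____
____
___X
step 5: XXXX
____
__X_
_XX_
step 6: X_XX
XXX_
_XX_
_XX_
step 7: __XX
__X_
XXX_
_XX_
step 8: __XX
____
X__X
_X__
step 9: X_XX
XX__
___X
_X__
step 10: X_XX
XX__
_X_X
X_X_
step 11: X_XX
XX__
___X
_X__
step 12: X_XX
XX_X
__X_
_X_X
step 13: X_XX
_X_X
XXX_
XX_X
step 14: _X_X
___X
XXX_
XX_X
step 15: _X_X
__XX
X__X
XXXX
step 16: X_XX
_XXX
X__X
XXXX
step 17: X_XX
_XXX
XX_X
___X
step 18: X_XX
XXXX
___X
X__X
step 19: __XX
__XX
X__X
X__X
step 20: __XX
_XXX
_XXX
XX_X
step 21: __XX
XXXX
X_XX
_X_X
step 22: ___X
X___
X__X
_X_X
step 23: X__X
_X__
___X
_X_X
step 24: ___X
X___
X__X
_X_X
step 25: ___X
X___
X_XX
__X_

6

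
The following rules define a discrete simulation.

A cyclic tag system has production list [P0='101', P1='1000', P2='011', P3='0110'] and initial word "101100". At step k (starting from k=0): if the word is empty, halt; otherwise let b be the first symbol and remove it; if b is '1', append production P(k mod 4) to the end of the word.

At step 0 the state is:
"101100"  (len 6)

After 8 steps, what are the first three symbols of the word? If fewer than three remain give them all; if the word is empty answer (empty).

101

0) "101100"  (len 6)
1) "01100101"  (len 8)
2) "1100101"  (len 7)
3) "100101011"  (len 9)
4) "001010110110"  (len 12)
5) "01010110110"  (len 11)
6) "1010110110"  (len 10)
7) "010110110011"  (len 12)
8) "10110110011"  (len 11)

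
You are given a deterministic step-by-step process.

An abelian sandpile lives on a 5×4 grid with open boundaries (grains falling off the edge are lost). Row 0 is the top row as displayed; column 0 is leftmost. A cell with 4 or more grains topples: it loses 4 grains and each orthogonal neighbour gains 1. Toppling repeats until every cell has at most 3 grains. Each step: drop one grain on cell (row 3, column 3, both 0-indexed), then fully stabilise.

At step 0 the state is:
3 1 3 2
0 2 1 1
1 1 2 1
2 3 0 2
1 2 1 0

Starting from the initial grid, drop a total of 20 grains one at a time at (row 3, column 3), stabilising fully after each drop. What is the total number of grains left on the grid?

[0] 3 1 3 2
0 2 1 1
1 1 2 1
2 3 0 2
1 2 1 0
[1] 3 1 3 2
0 2 1 1
1 1 2 1
2 3 0 3
1 2 1 0
[2] 3 1 3 2
0 2 1 1
1 1 2 2
2 3 1 0
1 2 1 1
[3] 3 1 3 2
0 2 1 1
1 1 2 2
2 3 1 1
1 2 1 1
[4] 3 1 3 2
0 2 1 1
1 1 2 2
2 3 1 2
1 2 1 1
[5] 3 1 3 2
0 2 1 1
1 1 2 2
2 3 1 3
1 2 1 1
[6] 3 1 3 2
0 2 1 1
1 1 2 3
2 3 2 0
1 2 1 2
[7] 3 1 3 2
0 2 1 1
1 1 2 3
2 3 2 1
1 2 1 2
[8] 3 1 3 2
0 2 1 1
1 1 2 3
2 3 2 2
1 2 1 2
[9] 3 1 3 2
0 2 1 1
1 1 2 3
2 3 2 3
1 2 1 2
[10] 3 1 3 2
0 2 1 2
1 1 3 0
2 3 3 1
1 2 1 3
[11] 3 1 3 2
0 2 1 2
1 1 3 0
2 3 3 2
1 2 1 3
[12] 3 1 3 2
0 2 1 2
1 1 3 0
2 3 3 3
1 2 1 3
[13] 3 1 3 2
0 2 2 2
1 3 0 2
3 0 2 2
1 3 3 0
[14] 3 1 3 2
0 2 2 2
1 3 0 2
3 0 2 3
1 3 3 0
[15] 3 1 3 2
0 2 2 2
1 3 0 3
3 0 3 0
1 3 3 1
[16] 3 1 3 2
0 2 2 2
1 3 0 3
3 0 3 1
1 3 3 1
[17] 3 1 3 2
0 2 2 2
1 3 0 3
3 0 3 2
1 3 3 1
[18] 3 1 3 2
0 2 2 2
1 3 0 3
3 0 3 3
1 3 3 1
[19] 3 1 3 2
0 2 2 3
1 3 2 0
3 2 1 2
2 0 1 3
[20] 3 1 3 2
0 2 2 3
1 3 2 0
3 2 1 3
2 0 1 3

37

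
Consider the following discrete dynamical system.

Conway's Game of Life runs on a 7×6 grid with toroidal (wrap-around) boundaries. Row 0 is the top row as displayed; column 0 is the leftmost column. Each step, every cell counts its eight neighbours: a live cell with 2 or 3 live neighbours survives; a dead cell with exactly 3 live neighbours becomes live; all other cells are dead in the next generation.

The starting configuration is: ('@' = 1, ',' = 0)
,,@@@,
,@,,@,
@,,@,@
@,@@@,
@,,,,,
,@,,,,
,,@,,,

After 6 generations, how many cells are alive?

step 0: ,,@@@,
,@,,@,
@,,@,@
@,@@@,
@,,,,,
,@,,,,
,,@,,,
step 1: ,@@,@,
@@,,,,
@,,,,,
@,@@@,
@,@@,@
,@,,,,
,@@,,,
step 2: ,,,@,,
@,@,,@
@,@@,,
@,@,@,
@,,,,@
,,,@,,
@,,@,,
step 3: @@@@@@
@,@,@@
@,@,@,
@,@,@,
@@,@@@
@,,,@@
,,@@@,
step 4: ,,,,,,
,,,,,,
@,@,@,
,,@,,,
,,@,,,
,,,,,,
,,,,,,
step 5: ,,,,,,
,,,,,,
,@,@,,
,,@,,,
,,,,,,
,,,,,,
,,,,,,
step 6: ,,,,,,
,,,,,,
,,@,,,
,,@,,,
,,,,,,
,,,,,,
,,,,,,

2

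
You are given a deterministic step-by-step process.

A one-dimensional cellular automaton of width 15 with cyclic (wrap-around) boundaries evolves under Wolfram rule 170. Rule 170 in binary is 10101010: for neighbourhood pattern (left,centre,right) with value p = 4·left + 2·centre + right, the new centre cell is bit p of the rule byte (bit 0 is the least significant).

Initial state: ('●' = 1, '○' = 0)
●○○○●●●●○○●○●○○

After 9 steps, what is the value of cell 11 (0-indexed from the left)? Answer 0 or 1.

1

step 0: ●○○○●●●●○○●○●○○
step 1: ○○○●●●●○○●○●○○●
step 2: ○○●●●●○○●○●○○●○
step 3: ○●●●●○○●○●○○●○○
step 4: ●●●●○○●○●○○●○○○
step 5: ●●●○○●○●○○●○○○●
step 6: ●●○○●○●○○●○○○●●
step 7: ●○○●○●○○●○○○●●●
step 8: ○○●○●○○●○○○●●●●
step 9: ○●○●○○●○○○●●●●○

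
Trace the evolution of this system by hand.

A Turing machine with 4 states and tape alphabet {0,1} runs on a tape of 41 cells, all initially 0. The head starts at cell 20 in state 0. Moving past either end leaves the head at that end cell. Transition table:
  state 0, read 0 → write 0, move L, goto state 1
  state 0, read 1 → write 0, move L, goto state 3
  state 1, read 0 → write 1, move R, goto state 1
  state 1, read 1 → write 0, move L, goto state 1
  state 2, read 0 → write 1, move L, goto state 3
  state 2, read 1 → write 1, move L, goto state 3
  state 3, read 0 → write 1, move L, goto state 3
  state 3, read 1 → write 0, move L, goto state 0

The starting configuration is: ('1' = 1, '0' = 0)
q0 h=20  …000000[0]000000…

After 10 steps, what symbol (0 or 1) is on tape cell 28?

[0] q0 h=20  …000000[0]000000…
[1] q1 h=19  …000000[0]000000…
[2] q1 h=20  …000001[0]000000…
[3] q1 h=21  …000011[0]000000…
[4] q1 h=22  …000111[0]000000…
[5] q1 h=23  …001111[0]000000…
[6] q1 h=24  …011111[0]000000…
[7] q1 h=25  …111111[0]000000…
[8] q1 h=26  …111111[0]000000…
[9] q1 h=27  …111111[0]000000…
[10] q1 h=28  …111111[0]000000…

0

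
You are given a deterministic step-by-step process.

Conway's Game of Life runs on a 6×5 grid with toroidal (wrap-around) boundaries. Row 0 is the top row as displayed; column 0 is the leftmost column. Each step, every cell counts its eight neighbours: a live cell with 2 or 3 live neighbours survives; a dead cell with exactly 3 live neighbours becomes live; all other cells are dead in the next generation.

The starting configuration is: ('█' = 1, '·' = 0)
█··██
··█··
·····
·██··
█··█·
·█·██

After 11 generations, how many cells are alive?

[0] █··██
··█··
·····
·██··
█··█·
·█·██
[1] ██···
···██
·██··
·██··
█··█·
·█···
[2] ███·█
···██
██···
█··█·
█····
·██·█
[3] ·····
···█·
████·
█····
█·██·
··█·█
[4] ···█·
·█·██
████·
█····
█·██·
·██·█
[5] ·█···
·█···
···█·
█····
█·██·
██··█
[6] ·██··
··█··
·····
·███·
··██·
···██
[7] ·██··
·██··
·█·█·
·█·█·
·█···
·█··█
[8] ···█·
█··█·
██·█·
██···
·█···
·█···
[9] ··█·█
██·█·
·····
····█
·██··
··█··
[10] █·█·█
█████
█···█
·····
·███·
··█··
[11] ·····
··█··
··█··
█████
·███·
█···█

12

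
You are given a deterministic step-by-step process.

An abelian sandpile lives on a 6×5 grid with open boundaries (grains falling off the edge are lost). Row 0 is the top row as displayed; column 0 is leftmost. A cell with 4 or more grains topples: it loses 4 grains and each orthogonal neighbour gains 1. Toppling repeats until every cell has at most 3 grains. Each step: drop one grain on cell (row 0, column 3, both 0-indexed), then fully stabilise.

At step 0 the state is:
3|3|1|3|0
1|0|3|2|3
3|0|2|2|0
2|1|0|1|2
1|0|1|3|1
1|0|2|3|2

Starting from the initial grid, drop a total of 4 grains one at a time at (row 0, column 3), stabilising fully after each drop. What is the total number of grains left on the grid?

t=0: 3|3|1|3|0
1|0|3|2|3
3|0|2|2|0
2|1|0|1|2
1|0|1|3|1
1|0|2|3|2
t=1: 3|3|2|0|1
1|0|3|3|3
3|0|2|2|0
2|1|0|1|2
1|0|1|3|1
1|0|2|3|2
t=2: 3|3|2|1|1
1|0|3|3|3
3|0|2|2|0
2|1|0|1|2
1|0|1|3|1
1|0|2|3|2
t=3: 3|3|2|2|1
1|0|3|3|3
3|0|2|2|0
2|1|0|1|2
1|0|1|3|1
1|0|2|3|2
t=4: 3|3|2|3|1
1|0|3|3|3
3|0|2|2|0
2|1|0|1|2
1|0|1|3|1
1|0|2|3|2

49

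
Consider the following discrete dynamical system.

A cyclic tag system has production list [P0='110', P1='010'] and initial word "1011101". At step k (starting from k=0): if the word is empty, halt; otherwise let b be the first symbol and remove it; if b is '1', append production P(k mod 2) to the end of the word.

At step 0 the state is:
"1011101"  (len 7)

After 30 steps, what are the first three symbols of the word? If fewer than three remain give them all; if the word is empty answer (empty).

001

step 0: "1011101"  (len 7)
step 1: "011101110"  (len 9)
step 2: "11101110"  (len 8)
step 3: "1101110110"  (len 10)
step 4: "101110110010"  (len 12)
step 5: "01110110010110"  (len 14)
step 6: "1110110010110"  (len 13)
step 7: "110110010110110"  (len 15)
step 8: "10110010110110010"  (len 17)
step 9: "0110010110110010110"  (len 19)
step 10: "110010110110010110"  (len 18)
step 11: "10010110110010110110"  (len 20)
step 12: "0010110110010110110010"  (len 22)
step 13: "010110110010110110010"  (len 21)
step 14: "10110110010110110010"  (len 20)
step 15: "0110110010110110010110"  (len 22)
step 16: "110110010110110010110"  (len 21)
step 17: "10110010110110010110110"  (len 23)
step 18: "0110010110110010110110010"  (len 25)
step 19: "110010110110010110110010"  (len 24)
step 20: "10010110110010110110010010"  (len 26)
step 21: "0010110110010110110010010110"  (len 28)
step 22: "010110110010110110010010110"  (len 27)
step 23: "10110110010110110010010110"  (len 26)
step 24: "0110110010110110010010110010"  (len 28)
step 25: "110110010110110010010110010"  (len 27)
step 26: "10110010110110010010110010010"  (len 29)
step 27: "0110010110110010010110010010110"  (len 31)
step 28: "110010110110010010110010010110"  (len 30)
step 29: "10010110110010010110010010110110"  (len 32)
step 30: "0010110110010010110010010110110010"  (len 34)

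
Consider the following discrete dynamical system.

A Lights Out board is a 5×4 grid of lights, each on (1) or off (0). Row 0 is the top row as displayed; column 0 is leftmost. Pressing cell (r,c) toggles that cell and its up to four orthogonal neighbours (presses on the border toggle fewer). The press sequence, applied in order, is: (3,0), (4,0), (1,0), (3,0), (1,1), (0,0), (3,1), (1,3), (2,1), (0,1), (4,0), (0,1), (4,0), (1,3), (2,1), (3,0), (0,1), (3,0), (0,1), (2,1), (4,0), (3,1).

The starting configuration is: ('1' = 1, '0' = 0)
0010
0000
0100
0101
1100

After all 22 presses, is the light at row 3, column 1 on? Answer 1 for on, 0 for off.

t=0: 0010
0000
0100
0101
1100
t=1: 0010
0000
1100
1001
0100
t=2: 0010
0000
1100
0001
1000
t=3: 1010
1100
0100
0001
1000
t=4: 1010
1100
1100
1101
0000
t=5: 1110
0010
1000
1101
0000
t=6: 0010
1010
1000
1101
0000
t=7: 0010
1010
1100
0011
0100
t=8: 0011
1001
1101
0011
0100
t=9: 0011
1101
0011
0111
0100
t=10: 1101
1001
0011
0111
0100
t=11: 1101
1001
0011
1111
1000
t=12: 0011
1101
0011
1111
1000
t=13: 0011
1101
0011
0111
0100
t=14: 0010
1110
0010
0111
0100
t=15: 0010
1010
1100
0011
0100
t=16: 0010
1010
0100
1111
1100
t=17: 1100
1110
0100
1111
1100
t=18: 1100
1110
1100
0011
0100
t=19: 0010
1010
1100
0011
0100
t=20: 0010
1110
0010
0111
0100
t=21: 0010
1110
0010
1111
1000
t=22: 0010
1110
0110
0001
1100

0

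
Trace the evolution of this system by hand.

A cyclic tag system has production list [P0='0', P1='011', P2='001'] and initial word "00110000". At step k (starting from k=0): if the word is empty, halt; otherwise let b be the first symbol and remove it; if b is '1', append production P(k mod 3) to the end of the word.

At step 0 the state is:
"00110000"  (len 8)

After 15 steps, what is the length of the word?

6

t=0: "00110000"  (len 8)
t=1: "0110000"  (len 7)
t=2: "110000"  (len 6)
t=3: "10000001"  (len 8)
t=4: "00000010"  (len 8)
t=5: "0000010"  (len 7)
t=6: "000010"  (len 6)
t=7: "00010"  (len 5)
t=8: "0010"  (len 4)
t=9: "010"  (len 3)
t=10: "10"  (len 2)
t=11: "0011"  (len 4)
t=12: "011"  (len 3)
t=13: "11"  (len 2)
t=14: "1011"  (len 4)
t=15: "011001"  (len 6)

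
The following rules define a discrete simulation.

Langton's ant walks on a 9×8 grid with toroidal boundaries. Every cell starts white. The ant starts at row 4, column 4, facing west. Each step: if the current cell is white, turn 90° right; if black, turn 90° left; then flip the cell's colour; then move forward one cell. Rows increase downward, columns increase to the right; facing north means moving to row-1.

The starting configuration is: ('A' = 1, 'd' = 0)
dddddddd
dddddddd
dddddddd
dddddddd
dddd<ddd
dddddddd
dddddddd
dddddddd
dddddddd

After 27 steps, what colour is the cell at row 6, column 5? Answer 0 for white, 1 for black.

0) dddddddd
dddddddd
dddddddd
dddddddd
dddd<ddd
dddddddd
dddddddd
dddddddd
dddddddd
1) dddddddd
dddddddd
dddddddd
dddd^ddd
ddddAddd
dddddddd
dddddddd
dddddddd
dddddddd
2) dddddddd
dddddddd
dddddddd
ddddA>dd
ddddAddd
dddddddd
dddddddd
dddddddd
dddddddd
3) dddddddd
dddddddd
dddddddd
ddddAAdd
ddddAvdd
dddddddd
dddddddd
dddddddd
dddddddd
4) dddddddd
dddddddd
dddddddd
ddddAAdd
dddd<Add
dddddddd
dddddddd
dddddddd
dddddddd
5) dddddddd
dddddddd
dddddddd
ddddAAdd
dddddAdd
ddddvddd
dddddddd
dddddddd
dddddddd
6) dddddddd
dddddddd
dddddddd
ddddAAdd
dddddAdd
ddd<Addd
dddddddd
dddddddd
dddddddd
7) dddddddd
dddddddd
dddddddd
ddddAAdd
ddd^dAdd
dddAAddd
dddddddd
dddddddd
dddddddd
8) dddddddd
dddddddd
dddddddd
ddddAAdd
dddA>Add
dddAAddd
dddddddd
dddddddd
dddddddd
9) dddddddd
dddddddd
dddddddd
ddddAAdd
dddAAAdd
dddAvddd
dddddddd
dddddddd
dddddddd
10) dddddddd
dddddddd
dddddddd
ddddAAdd
dddAAAdd
dddAd>dd
dddddddd
dddddddd
dddddddd
11) dddddddd
dddddddd
dddddddd
ddddAAdd
dddAAAdd
dddAdAdd
dddddvdd
dddddddd
dddddddd
12) dddddddd
dddddddd
dddddddd
ddddAAdd
dddAAAdd
dddAdAdd
dddd<Add
dddddddd
dddddddd
13) dddddddd
dddddddd
dddddddd
ddddAAdd
dddAAAdd
dddA^Add
ddddAAdd
dddddddd
dddddddd
14) dddddddd
dddddddd
dddddddd
ddddAAdd
dddAAAdd
dddAA>dd
ddddAAdd
dddddddd
dddddddd
15) dddddddd
dddddddd
dddddddd
ddddAAdd
dddAA^dd
dddAAddd
ddddAAdd
dddddddd
dddddddd
16) dddddddd
dddddddd
dddddddd
ddddAAdd
dddA<ddd
dddAAddd
ddddAAdd
dddddddd
dddddddd
17) dddddddd
dddddddd
dddddddd
ddddAAdd
dddAdddd
dddAvddd
ddddAAdd
dddddddd
dddddddd
18) dddddddd
dddddddd
dddddddd
ddddAAdd
dddAdddd
dddAd>dd
ddddAAdd
dddddddd
dddddddd
19) dddddddd
dddddddd
dddddddd
ddddAAdd
dddAdddd
dddAdAdd
ddddAvdd
dddddddd
dddddddd
20) dddddddd
dddddddd
dddddddd
ddddAAdd
dddAdddd
dddAdAdd
ddddAd>d
dddddddd
dddddddd
21) dddddddd
dddddddd
dddddddd
ddddAAdd
dddAdddd
dddAdAdd
ddddAdAd
ddddddvd
dddddddd
22) dddddddd
dddddddd
dddddddd
ddddAAdd
dddAdddd
dddAdAdd
ddddAdAd
ddddd<Ad
dddddddd
23) dddddddd
dddddddd
dddddddd
ddddAAdd
dddAdddd
dddAdAdd
ddddA^Ad
dddddAAd
dddddddd
24) dddddddd
dddddddd
dddddddd
ddddAAdd
dddAdddd
dddAdAdd
ddddAA>d
dddddAAd
dddddddd
25) dddddddd
dddddddd
dddddddd
ddddAAdd
dddAdddd
dddAdA^d
ddddAAdd
dddddAAd
dddddddd
26) dddddddd
dddddddd
dddddddd
ddddAAdd
dddAdddd
dddAdAA>
ddddAAdd
dddddAAd
dddddddd
27) dddddddd
dddddddd
dddddddd
ddddAAdd
dddAdddd
dddAdAAA
ddddAAdv
dddddAAd
dddddddd

1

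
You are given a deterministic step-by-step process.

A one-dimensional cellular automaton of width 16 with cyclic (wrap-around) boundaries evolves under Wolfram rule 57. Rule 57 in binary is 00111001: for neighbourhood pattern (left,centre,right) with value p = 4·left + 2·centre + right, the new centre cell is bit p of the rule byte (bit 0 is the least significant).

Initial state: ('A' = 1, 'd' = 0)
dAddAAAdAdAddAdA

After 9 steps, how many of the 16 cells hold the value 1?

gen 0: dAddAAAdAdAddAdA
gen 1: AdAdAddAdAdAddAd
gen 2: dAdAdAddAdAdAddA
gen 3: AdAdAdAddAdAdAdd
gen 4: dAdAdAdAddAdAdAd
gen 5: ddAdAdAdAddAdAdA
gen 6: AddAdAdAdAddAdAd
gen 7: dAddAdAdAdAddAdA
gen 8: AdAddAdAdAdAddAd
gen 9: dAdAddAdAdAdAddA

7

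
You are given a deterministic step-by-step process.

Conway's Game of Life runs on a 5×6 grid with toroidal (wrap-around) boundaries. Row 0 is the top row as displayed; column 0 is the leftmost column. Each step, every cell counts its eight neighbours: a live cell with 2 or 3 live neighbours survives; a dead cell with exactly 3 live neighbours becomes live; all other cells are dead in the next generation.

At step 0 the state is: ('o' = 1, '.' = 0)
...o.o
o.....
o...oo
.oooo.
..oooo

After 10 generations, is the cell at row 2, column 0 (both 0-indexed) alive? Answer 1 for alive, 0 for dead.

0) ...o.o
o.....
o...oo
.oooo.
..oooo
1) o.oo.o
o.....
o.o.o.
.o....
oo...o
2) ..o.o.
o.o.o.
o....o
..o...
....oo
3) .o..o.
o...o.
o..o.o
o...o.
....oo
4) o..oo.
oo.oo.
oo.o..
o..o..
o..oo.
5) o.....
......
...o..
o..o..
ooo...
6) o.....
......
......
o..o..
o.o..o
7) oo...o
......
......
oo...o
o....o
8) .o...o
o.....
o.....
.o...o
....o.
9) o....o
oo...o
oo...o
o....o
....oo
10) .o....
....o.
....o.
.o....
....o.

0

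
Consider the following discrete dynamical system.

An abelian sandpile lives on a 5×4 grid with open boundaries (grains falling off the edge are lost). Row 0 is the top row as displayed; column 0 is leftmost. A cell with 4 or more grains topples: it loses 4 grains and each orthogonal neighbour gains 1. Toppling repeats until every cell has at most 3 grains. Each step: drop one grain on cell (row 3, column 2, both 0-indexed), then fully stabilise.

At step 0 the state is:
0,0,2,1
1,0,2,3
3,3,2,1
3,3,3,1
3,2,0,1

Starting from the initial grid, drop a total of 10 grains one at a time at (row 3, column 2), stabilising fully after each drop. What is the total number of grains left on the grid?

37

gen 0: 0,0,2,1
1,0,2,3
3,3,2,1
3,3,3,1
3,2,0,1
gen 1: 0,0,2,1
2,1,3,3
1,2,0,2
2,3,2,2
1,0,2,1
gen 2: 0,0,2,1
2,1,3,3
1,2,0,2
2,3,3,2
1,0,2,1
gen 3: 0,0,2,1
2,1,3,3
1,3,1,2
3,0,1,3
1,1,3,1
gen 4: 0,0,2,1
2,1,3,3
1,3,1,2
3,0,2,3
1,1,3,1
gen 5: 0,0,2,1
2,1,3,3
1,3,1,2
3,0,3,3
1,1,3,1
gen 6: 0,0,2,1
2,1,3,3
1,3,2,3
3,1,2,0
1,2,0,3
gen 7: 0,0,2,1
2,1,3,3
1,3,2,3
3,1,3,0
1,2,0,3
gen 8: 0,0,2,1
2,1,3,3
1,3,3,3
3,2,0,1
1,2,1,3
gen 9: 0,0,2,1
2,1,3,3
1,3,3,3
3,2,1,1
1,2,1,3
gen 10: 0,0,2,1
2,1,3,3
1,3,3,3
3,2,2,1
1,2,1,3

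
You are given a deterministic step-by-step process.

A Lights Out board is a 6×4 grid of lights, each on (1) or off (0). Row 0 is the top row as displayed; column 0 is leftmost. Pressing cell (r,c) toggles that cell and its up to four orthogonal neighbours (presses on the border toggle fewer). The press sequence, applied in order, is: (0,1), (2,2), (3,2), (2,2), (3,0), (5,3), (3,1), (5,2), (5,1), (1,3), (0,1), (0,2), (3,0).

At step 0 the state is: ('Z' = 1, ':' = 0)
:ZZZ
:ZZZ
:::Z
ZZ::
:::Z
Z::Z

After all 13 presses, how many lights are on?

[0] :ZZZ
:ZZZ
:::Z
ZZ::
:::Z
Z::Z
[1] Z::Z
::ZZ
:::Z
ZZ::
:::Z
Z::Z
[2] Z::Z
:::Z
:ZZ:
ZZZ:
:::Z
Z::Z
[3] Z::Z
:::Z
:Z::
Z::Z
::ZZ
Z::Z
[4] Z::Z
::ZZ
::ZZ
Z:ZZ
::ZZ
Z::Z
[5] Z::Z
::ZZ
Z:ZZ
:ZZZ
Z:ZZ
Z::Z
[6] Z::Z
::ZZ
Z:ZZ
:ZZZ
Z:Z:
Z:Z:
[7] Z::Z
::ZZ
ZZZZ
Z::Z
ZZZ:
Z:Z:
[8] Z::Z
::ZZ
ZZZZ
Z::Z
ZZ::
ZZ:Z
[9] Z::Z
::ZZ
ZZZZ
Z::Z
Z:::
::ZZ
[10] Z:::
::::
ZZZ:
Z::Z
Z:::
::ZZ
[11] :ZZ:
:Z::
ZZZ:
Z::Z
Z:::
::ZZ
[12] :::Z
:ZZ:
ZZZ:
Z::Z
Z:::
::ZZ
[13] :::Z
:ZZ:
:ZZ:
:Z:Z
::::
::ZZ

9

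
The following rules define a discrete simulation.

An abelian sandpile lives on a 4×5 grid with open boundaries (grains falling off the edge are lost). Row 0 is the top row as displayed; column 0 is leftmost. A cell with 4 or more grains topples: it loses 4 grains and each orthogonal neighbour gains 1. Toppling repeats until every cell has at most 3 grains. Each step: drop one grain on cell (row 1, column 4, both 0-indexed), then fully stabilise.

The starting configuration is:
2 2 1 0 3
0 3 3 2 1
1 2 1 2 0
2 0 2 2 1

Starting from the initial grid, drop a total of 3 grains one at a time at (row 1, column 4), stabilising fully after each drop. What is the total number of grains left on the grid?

30

[0] 2 2 1 0 3
0 3 3 2 1
1 2 1 2 0
2 0 2 2 1
[1] 2 2 1 0 3
0 3 3 2 2
1 2 1 2 0
2 0 2 2 1
[2] 2 2 1 0 3
0 3 3 2 3
1 2 1 2 0
2 0 2 2 1
[3] 2 2 1 1 0
0 3 3 3 1
1 2 1 2 1
2 0 2 2 1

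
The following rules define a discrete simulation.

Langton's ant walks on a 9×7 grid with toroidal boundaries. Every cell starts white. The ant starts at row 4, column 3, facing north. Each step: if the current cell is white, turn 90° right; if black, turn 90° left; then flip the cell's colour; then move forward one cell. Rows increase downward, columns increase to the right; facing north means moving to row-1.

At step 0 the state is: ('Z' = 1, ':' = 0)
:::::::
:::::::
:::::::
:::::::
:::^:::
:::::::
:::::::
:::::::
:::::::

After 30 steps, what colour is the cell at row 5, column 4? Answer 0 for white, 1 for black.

1

k=0  :::::::
:::::::
:::::::
:::::::
:::^:::
:::::::
:::::::
:::::::
:::::::
k=1  :::::::
:::::::
:::::::
:::::::
:::Z>::
:::::::
:::::::
:::::::
:::::::
k=2  :::::::
:::::::
:::::::
:::::::
:::ZZ::
::::v::
:::::::
:::::::
:::::::
k=3  :::::::
:::::::
:::::::
:::::::
:::ZZ::
:::<Z::
:::::::
:::::::
:::::::
k=4  :::::::
:::::::
:::::::
:::::::
:::^Z::
:::ZZ::
:::::::
:::::::
:::::::
k=5  :::::::
:::::::
:::::::
:::::::
::<:Z::
:::ZZ::
:::::::
:::::::
:::::::
k=6  :::::::
:::::::
:::::::
::^::::
::Z:Z::
:::ZZ::
:::::::
:::::::
:::::::
k=7  :::::::
:::::::
:::::::
::Z>:::
::Z:Z::
:::ZZ::
:::::::
:::::::
:::::::
k=8  :::::::
:::::::
:::::::
::ZZ:::
::ZvZ::
:::ZZ::
:::::::
:::::::
:::::::
k=9  :::::::
:::::::
:::::::
::ZZ:::
::<ZZ::
:::ZZ::
:::::::
:::::::
:::::::
k=10  :::::::
:::::::
:::::::
::ZZ:::
:::ZZ::
::vZZ::
:::::::
:::::::
:::::::
k=11  :::::::
:::::::
:::::::
::ZZ:::
:::ZZ::
:<ZZZ::
:::::::
:::::::
:::::::
k=12  :::::::
:::::::
:::::::
::ZZ:::
:^:ZZ::
:ZZZZ::
:::::::
:::::::
:::::::
k=13  :::::::
:::::::
:::::::
::ZZ:::
:Z>ZZ::
:ZZZZ::
:::::::
:::::::
:::::::
k=14  :::::::
:::::::
:::::::
::ZZ:::
:ZZZZ::
:ZvZZ::
:::::::
:::::::
:::::::
k=15  :::::::
:::::::
:::::::
::ZZ:::
:ZZZZ::
:Z:>Z::
:::::::
:::::::
:::::::
k=16  :::::::
:::::::
:::::::
::ZZ:::
:ZZ^Z::
:Z::Z::
:::::::
:::::::
:::::::
k=17  :::::::
:::::::
:::::::
::ZZ:::
:Z<:Z::
:Z::Z::
:::::::
:::::::
:::::::
k=18  :::::::
:::::::
:::::::
::ZZ:::
:Z::Z::
:Zv:Z::
:::::::
:::::::
:::::::
k=19  :::::::
:::::::
:::::::
::ZZ:::
:Z::Z::
:<Z:Z::
:::::::
:::::::
:::::::
k=20  :::::::
:::::::
:::::::
::ZZ:::
:Z::Z::
::Z:Z::
:v:::::
:::::::
:::::::
k=21  :::::::
:::::::
:::::::
::ZZ:::
:Z::Z::
::Z:Z::
<Z:::::
:::::::
:::::::
k=22  :::::::
:::::::
:::::::
::ZZ:::
:Z::Z::
^:Z:Z::
ZZ:::::
:::::::
:::::::
k=23  :::::::
:::::::
:::::::
::ZZ:::
:Z::Z::
Z>Z:Z::
ZZ:::::
:::::::
:::::::
k=24  :::::::
:::::::
:::::::
::ZZ:::
:Z::Z::
ZZZ:Z::
Zv:::::
:::::::
:::::::
k=25  :::::::
:::::::
:::::::
::ZZ:::
:Z::Z::
ZZZ:Z::
Z:>::::
:::::::
:::::::
k=26  :::::::
:::::::
:::::::
::ZZ:::
:Z::Z::
ZZZ:Z::
Z:Z::::
::v::::
:::::::
k=27  :::::::
:::::::
:::::::
::ZZ:::
:Z::Z::
ZZZ:Z::
Z:Z::::
:<Z::::
:::::::
k=28  :::::::
:::::::
:::::::
::ZZ:::
:Z::Z::
ZZZ:Z::
Z^Z::::
:ZZ::::
:::::::
k=29  :::::::
:::::::
:::::::
::ZZ:::
:Z::Z::
ZZZ:Z::
ZZ>::::
:ZZ::::
:::::::
k=30  :::::::
:::::::
:::::::
::ZZ:::
:Z::Z::
ZZ^:Z::
ZZ:::::
:ZZ::::
:::::::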